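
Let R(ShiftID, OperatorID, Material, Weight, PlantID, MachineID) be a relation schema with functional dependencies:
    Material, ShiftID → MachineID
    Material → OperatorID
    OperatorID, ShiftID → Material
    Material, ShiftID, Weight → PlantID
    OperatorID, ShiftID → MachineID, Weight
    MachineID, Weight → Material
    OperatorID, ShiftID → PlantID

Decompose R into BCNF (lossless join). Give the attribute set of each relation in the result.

Candidate keys of the original relation: {MachineID, ShiftID, Weight}, {Material, ShiftID}, {OperatorID, ShiftID}.
{MachineID, Material, OperatorID, PlantID, ShiftID, Weight}: {Material} determines {Material, OperatorID} here but is not a superkey — split on Material → OperatorID, giving {Material, OperatorID} and {MachineID, Material, PlantID, ShiftID, Weight}.
{Material, OperatorID} is in BCNF.
{MachineID, Material, PlantID, ShiftID, Weight}: {MachineID, Weight} determines {MachineID, Material, Weight} here but is not a superkey — split on MachineID, Weight → Material, giving {MachineID, Material, Weight} and {MachineID, PlantID, ShiftID, Weight}.
{MachineID, Material, Weight} is in BCNF.
{MachineID, PlantID, ShiftID, Weight} is in BCNF.

{MachineID, Material, Weight}; {MachineID, PlantID, ShiftID, Weight}; {Material, OperatorID}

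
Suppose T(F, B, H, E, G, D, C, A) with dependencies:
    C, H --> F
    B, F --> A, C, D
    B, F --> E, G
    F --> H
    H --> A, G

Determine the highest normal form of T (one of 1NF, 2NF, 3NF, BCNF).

1NF

Candidate keys: {B, C, H}, {B, F}. Prime attributes: {B, C, F, H}.
For C, H --> F we have {C, H}⁺ = {A, C, F, G, H}; {C, H} is not a superkey, so BCNF fails.
Because {A, G} are non-prime and the left side of H --> A, G is not a superkey, the relation is not in 3NF.
{F} is a proper subset of the key {B, F}, and {F}⁺ contains the non-prime attributes {A, G} — a partial dependency, so 2NF is violated.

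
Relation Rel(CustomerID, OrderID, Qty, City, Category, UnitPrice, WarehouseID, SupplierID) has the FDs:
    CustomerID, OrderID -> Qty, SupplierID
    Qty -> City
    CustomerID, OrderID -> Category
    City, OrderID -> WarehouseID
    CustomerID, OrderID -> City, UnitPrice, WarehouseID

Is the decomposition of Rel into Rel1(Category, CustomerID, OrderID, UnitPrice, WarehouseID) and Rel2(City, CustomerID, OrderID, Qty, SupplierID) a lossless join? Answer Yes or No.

The shared attributes are {CustomerID, OrderID} and {CustomerID, OrderID}⁺ = {Category, City, CustomerID, OrderID, Qty, SupplierID, UnitPrice, WarehouseID}.
Since Rel1 ⊆ {Category, City, CustomerID, OrderID, Qty, SupplierID, UnitPrice, WarehouseID}, the intersection is a superkey of Rel1; the decomposition is lossless.

Yes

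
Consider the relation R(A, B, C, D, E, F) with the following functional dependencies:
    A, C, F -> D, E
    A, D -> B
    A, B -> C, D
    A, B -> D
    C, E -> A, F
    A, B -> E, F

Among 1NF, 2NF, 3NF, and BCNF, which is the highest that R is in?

BCNF

Candidate keys: {A, B}, {A, C, F}, {A, D}, {C, E}. Prime attributes: {A, B, C, D, E, F}.
Each dependency's left side is a superkey — BCNF holds.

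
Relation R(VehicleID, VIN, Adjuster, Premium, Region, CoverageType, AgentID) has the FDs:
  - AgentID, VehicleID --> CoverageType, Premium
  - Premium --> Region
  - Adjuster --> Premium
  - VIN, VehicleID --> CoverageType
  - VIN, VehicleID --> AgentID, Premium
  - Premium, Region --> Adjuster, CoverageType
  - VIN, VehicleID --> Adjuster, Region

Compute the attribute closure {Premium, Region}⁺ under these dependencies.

Start with {Premium, Region}.
Premium, Region --> Adjuster, CoverageType applies; add {Adjuster, CoverageType} → now {Adjuster, CoverageType, Premium, Region}.
No further FD applies.

{Adjuster, CoverageType, Premium, Region}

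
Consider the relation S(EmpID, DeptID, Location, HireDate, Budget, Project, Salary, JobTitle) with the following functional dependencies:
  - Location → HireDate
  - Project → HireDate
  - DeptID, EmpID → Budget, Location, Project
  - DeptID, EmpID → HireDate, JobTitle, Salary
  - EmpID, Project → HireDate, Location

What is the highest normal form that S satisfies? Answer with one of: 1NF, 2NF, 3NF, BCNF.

Candidate key: {DeptID, EmpID}. Prime attributes: {DeptID, EmpID}.
Location → HireDate breaks BCNF: {Location}⁺ = {HireDate, Location}, so {Location} is not a superkey.
Location → HireDate determines the non-prime attribute {HireDate} from a non-superkey — 3NF is violated.
No proper subset of a key has a non-prime attribute in its closure, so there is no partial dependency; 2NF holds.

2NF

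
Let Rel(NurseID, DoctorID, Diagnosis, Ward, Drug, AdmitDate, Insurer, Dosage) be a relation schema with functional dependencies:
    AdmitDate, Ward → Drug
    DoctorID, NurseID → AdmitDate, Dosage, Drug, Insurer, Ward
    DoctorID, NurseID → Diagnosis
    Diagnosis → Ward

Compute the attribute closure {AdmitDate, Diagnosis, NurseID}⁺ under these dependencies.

{AdmitDate, Diagnosis, Drug, NurseID, Ward}

Start with {AdmitDate, Diagnosis, NurseID}.
Diagnosis → Ward applies; add {Ward} → now {AdmitDate, Diagnosis, NurseID, Ward}.
AdmitDate, Ward → Drug applies; add {Drug} → now {AdmitDate, Diagnosis, Drug, NurseID, Ward}.
No further FD applies.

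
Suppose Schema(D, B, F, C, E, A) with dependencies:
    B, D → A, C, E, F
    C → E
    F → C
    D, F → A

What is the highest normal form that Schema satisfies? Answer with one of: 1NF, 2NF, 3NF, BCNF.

Candidate key: {B, D}. Prime attributes: {B, D}.
C → E breaks BCNF: {C}⁺ = {C, E}, so {C} is not a superkey.
C → E determines the non-prime attribute {E} from a non-superkey — 3NF is violated.
No non-prime attribute depends on a proper subset of any candidate key, so 2NF holds.

2NF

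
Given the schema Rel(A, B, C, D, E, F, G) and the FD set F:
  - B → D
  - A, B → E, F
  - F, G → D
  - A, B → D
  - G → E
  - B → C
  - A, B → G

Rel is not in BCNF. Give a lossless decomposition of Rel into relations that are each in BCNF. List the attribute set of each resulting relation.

Candidate key of the original relation: {A, B}.
Within {A, B, C, D, E, F, G}: {B}⁺ ∩ {A, B, C, D, E, F, G} = {B, C, D}, not the whole set, so B → C, D violates BCNF; decompose into {B, C, D} and {A, B, E, F, G}.
{B, C, D} has no BCNF violation.
Within {A, B, E, F, G}: {F, G}⁺ ∩ {A, B, E, F, G} = {E, F, G}, not the whole set, so F, G → E violates BCNF; decompose into {E, F, G} and {A, B, F, G}.
Within {E, F, G}: {G}⁺ ∩ {E, F, G} = {E, G}, not the whole set, so G → E violates BCNF; decompose into {E, G} and {F, G}.
{E, G} has no BCNF violation.
{F, G} has no BCNF violation.
{A, B, F, G} has no BCNF violation.

{A, B, F, G}; {B, C, D}; {E, G}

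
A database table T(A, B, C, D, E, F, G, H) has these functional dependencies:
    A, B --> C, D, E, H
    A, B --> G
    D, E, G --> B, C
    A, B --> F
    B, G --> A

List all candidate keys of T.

{A, B}, {B, G}, {D, E, G}

{A, B} is a candidate key since {A, B}⁺ = {A, B, C, D, E, F, G, H} covers every attribute.
{B, G} is a candidate key since {B, G}⁺ = {A, B, C, D, E, F, G, H} covers every attribute.
{D, E, G} is a candidate key since {D, E, G}⁺ = {A, B, C, D, E, F, G, H} covers every attribute.
No proper subset of any of these is a key, and no other minimal superkey exists.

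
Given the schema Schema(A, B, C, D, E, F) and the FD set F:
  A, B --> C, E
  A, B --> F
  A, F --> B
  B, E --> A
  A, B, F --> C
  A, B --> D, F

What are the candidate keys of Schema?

{A, B}, {A, F}, {B, E}

{A, B}⁺ = {A, B, C, D, E, F}, which is every attribute, so {A, B} is a candidate key.
{A, F}⁺ = {A, B, C, D, E, F}, which is every attribute, so {A, F} is a candidate key.
{B, E}⁺ = {A, B, C, D, E, F}, which is every attribute, so {B, E} is a candidate key.
Any other superkey properly contains one of these, so there are no further candidate keys.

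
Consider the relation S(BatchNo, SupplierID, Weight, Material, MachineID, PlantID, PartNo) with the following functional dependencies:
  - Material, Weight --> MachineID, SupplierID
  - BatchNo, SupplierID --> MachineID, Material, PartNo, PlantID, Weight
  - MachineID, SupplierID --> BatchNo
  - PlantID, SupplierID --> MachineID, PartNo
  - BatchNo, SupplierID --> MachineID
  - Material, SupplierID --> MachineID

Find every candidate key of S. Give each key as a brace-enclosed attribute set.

Closure of {BatchNo, SupplierID} is {BatchNo, MachineID, Material, PartNo, PlantID, SupplierID, Weight}, the whole schema; {BatchNo, SupplierID} is a candidate key.
Closure of {MachineID, SupplierID} is {BatchNo, MachineID, Material, PartNo, PlantID, SupplierID, Weight}, the whole schema; {MachineID, SupplierID} is a candidate key.
Closure of {Material, SupplierID} is {BatchNo, MachineID, Material, PartNo, PlantID, SupplierID, Weight}, the whole schema; {Material, SupplierID} is a candidate key.
Closure of {Material, Weight} is {BatchNo, MachineID, Material, PartNo, PlantID, SupplierID, Weight}, the whole schema; {Material, Weight} is a candidate key.
Closure of {PlantID, SupplierID} is {BatchNo, MachineID, Material, PartNo, PlantID, SupplierID, Weight}, the whole schema; {PlantID, SupplierID} is a candidate key.
No proper subset of any of these is a key, and no other minimal superkey exists.

{BatchNo, SupplierID}, {MachineID, SupplierID}, {Material, SupplierID}, {Material, Weight}, {PlantID, SupplierID}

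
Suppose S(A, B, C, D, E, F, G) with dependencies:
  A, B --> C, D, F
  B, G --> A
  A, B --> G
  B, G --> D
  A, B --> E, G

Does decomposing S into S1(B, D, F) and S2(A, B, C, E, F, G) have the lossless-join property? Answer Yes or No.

The shared attributes are {B, F} and {B, F}⁺ = {B, F}.
The closure covers neither S1 nor S2 entirely; the join is not lossless.

No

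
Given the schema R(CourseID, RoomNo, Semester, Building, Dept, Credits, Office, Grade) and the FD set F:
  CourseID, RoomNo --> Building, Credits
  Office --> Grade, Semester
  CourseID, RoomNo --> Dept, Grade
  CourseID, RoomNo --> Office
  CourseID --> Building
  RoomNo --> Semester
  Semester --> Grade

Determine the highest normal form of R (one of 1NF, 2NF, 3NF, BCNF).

1NF

Candidate key: {CourseID, RoomNo}. Prime attributes: {CourseID, RoomNo}.
For Office --> Grade, Semester we have {Office}⁺ = {Grade, Office, Semester}; {Office} is not a superkey, so BCNF fails.
Office --> Grade, Semester has non-prime {Grade, Semester} on the right and a non-superkey on the left, so 3NF fails.
The proper key subset {CourseID} of {CourseID, RoomNo} determines non-prime {Building}, so the relation is not even in 2NF.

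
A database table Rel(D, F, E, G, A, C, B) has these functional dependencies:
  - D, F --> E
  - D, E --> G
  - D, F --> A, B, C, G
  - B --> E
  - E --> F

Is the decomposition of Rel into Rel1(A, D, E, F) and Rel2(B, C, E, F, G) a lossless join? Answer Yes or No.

No

The shared attributes are {E, F} and {E, F}⁺ = {E, F}.
Rel1 ⊄ {E, F} and Rel2 ⊄ {E, F}, so the split is lossy.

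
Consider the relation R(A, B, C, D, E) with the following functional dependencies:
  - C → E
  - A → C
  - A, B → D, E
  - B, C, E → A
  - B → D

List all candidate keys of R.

Attributes never on any right-hand side: {B} — every candidate key must contain it.
Closure of {A, B} is {A, B, C, D, E}, the whole schema; {A, B} is a candidate key.
Closure of {B, C} is {A, B, C, D, E}, the whole schema; {B, C} is a candidate key.
No proper subset of any of these is a key, and no other minimal superkey exists.

{A, B}, {B, C}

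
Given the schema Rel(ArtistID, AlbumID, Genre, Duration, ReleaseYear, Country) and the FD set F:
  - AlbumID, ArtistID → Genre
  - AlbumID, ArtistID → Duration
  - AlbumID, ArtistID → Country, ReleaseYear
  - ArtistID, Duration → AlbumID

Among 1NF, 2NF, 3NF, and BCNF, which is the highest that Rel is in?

Candidate keys: {AlbumID, ArtistID}, {ArtistID, Duration}. Prime attributes: {AlbumID, ArtistID, Duration}.
Each dependency's left side is a superkey — BCNF holds.

BCNF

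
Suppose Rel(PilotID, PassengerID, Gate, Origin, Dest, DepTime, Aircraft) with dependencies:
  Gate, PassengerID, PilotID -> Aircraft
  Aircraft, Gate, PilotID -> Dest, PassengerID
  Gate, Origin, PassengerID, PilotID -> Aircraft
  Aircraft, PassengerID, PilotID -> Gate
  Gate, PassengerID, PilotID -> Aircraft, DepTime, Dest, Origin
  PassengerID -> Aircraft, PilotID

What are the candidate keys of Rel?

{Aircraft, Gate, PilotID}, {PassengerID}

{PassengerID}⁺ = {Aircraft, DepTime, Dest, Gate, Origin, PassengerID, PilotID}, which is every attribute, so {PassengerID} is a candidate key.
{Aircraft, Gate, PilotID}⁺ = {Aircraft, DepTime, Dest, Gate, Origin, PassengerID, PilotID}, which is every attribute, so {Aircraft, Gate, PilotID} is a candidate key.
These are minimal and exhaustive — every other superkey contains one of them.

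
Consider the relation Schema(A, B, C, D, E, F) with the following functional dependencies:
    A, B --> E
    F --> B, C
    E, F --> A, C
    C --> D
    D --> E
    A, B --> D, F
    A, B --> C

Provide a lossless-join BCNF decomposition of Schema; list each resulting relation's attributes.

{A, B, C, F}; {C, D}; {D, E}

Candidate keys of the original relation: {A, B}, {F}.
{A, B, C, D, E, F}: {C} determines {C, D, E} here but is not a superkey — split on C --> D, E, giving {C, D, E} and {A, B, C, F}.
{C, D, E}: {D} determines {D, E} here but is not a superkey — split on D --> E, giving {D, E} and {C, D}.
{D, E}: every determinant is a superkey — BCNF.
{C, D}: every determinant is a superkey — BCNF.
{A, B, C, F}: every determinant is a superkey — BCNF.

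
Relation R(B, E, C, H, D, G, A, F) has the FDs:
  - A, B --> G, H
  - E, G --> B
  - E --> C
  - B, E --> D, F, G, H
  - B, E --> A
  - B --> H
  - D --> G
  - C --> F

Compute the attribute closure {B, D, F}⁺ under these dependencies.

{B, D, F, G, H}

Start with {B, D, F}.
B --> H applies; add {H} → now {B, D, F, H}.
D --> G applies; add {G} → now {B, D, F, G, H}.
No further FD applies.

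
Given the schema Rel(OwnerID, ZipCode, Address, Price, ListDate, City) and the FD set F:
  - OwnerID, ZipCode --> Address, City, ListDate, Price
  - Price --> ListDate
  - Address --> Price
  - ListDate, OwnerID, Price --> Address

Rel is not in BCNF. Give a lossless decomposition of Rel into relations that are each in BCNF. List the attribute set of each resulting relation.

Candidate key of the original relation: {OwnerID, ZipCode}.
Within {Address, City, ListDate, OwnerID, Price, ZipCode}: {Price}⁺ ∩ {Address, City, ListDate, OwnerID, Price, ZipCode} = {ListDate, Price}, not the whole set, so Price --> ListDate violates BCNF; decompose into {ListDate, Price} and {Address, City, OwnerID, Price, ZipCode}.
{ListDate, Price} is in BCNF.
Within {Address, City, OwnerID, Price, ZipCode}: {Address}⁺ ∩ {Address, City, OwnerID, Price, ZipCode} = {Address, Price}, not the whole set, so Address --> Price violates BCNF; decompose into {Address, Price} and {Address, City, OwnerID, ZipCode}.
{Address, Price} is in BCNF.
{Address, City, OwnerID, ZipCode} is in BCNF.

{Address, City, OwnerID, ZipCode}; {Address, Price}; {ListDate, Price}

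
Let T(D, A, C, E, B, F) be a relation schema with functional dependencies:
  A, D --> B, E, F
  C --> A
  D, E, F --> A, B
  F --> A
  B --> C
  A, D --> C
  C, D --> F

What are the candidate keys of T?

{A, D}, {B, D}, {C, D}, {D, F}

No FD produces {D}, so it must be in every candidate key.
{A, D}⁺ = {A, B, C, D, E, F}, which is every attribute, so {A, D} is a candidate key.
{B, D}⁺ = {A, B, C, D, E, F}, which is every attribute, so {B, D} is a candidate key.
{C, D}⁺ = {A, B, C, D, E, F}, which is every attribute, so {C, D} is a candidate key.
{D, F}⁺ = {A, B, C, D, E, F}, which is every attribute, so {D, F} is a candidate key.
Any other superkey properly contains one of these, so there are no further candidate keys.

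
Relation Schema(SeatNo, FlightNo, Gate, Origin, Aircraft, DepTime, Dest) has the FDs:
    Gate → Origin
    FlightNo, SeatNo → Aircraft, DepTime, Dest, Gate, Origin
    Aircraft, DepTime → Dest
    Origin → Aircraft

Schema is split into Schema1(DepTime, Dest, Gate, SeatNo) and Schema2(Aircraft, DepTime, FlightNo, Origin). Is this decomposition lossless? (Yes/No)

No

Schema1 ∩ Schema2 = {DepTime}; its closure under F is {DepTime}.
Neither Schema1 nor Schema2 is contained in that closure, so the decomposition is lossy.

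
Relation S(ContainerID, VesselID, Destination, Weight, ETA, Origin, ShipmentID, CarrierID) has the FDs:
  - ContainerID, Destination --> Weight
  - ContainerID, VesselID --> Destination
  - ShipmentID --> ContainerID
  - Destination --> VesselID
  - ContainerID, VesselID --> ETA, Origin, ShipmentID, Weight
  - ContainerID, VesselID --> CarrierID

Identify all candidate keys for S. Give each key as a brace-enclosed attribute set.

{ContainerID, Destination}, {ContainerID, VesselID}, {Destination, ShipmentID}, {ShipmentID, VesselID}

Closure of {ContainerID, Destination} is {CarrierID, ContainerID, Destination, ETA, Origin, ShipmentID, VesselID, Weight}, the whole schema; {ContainerID, Destination} is a candidate key.
Closure of {ContainerID, VesselID} is {CarrierID, ContainerID, Destination, ETA, Origin, ShipmentID, VesselID, Weight}, the whole schema; {ContainerID, VesselID} is a candidate key.
Closure of {Destination, ShipmentID} is {CarrierID, ContainerID, Destination, ETA, Origin, ShipmentID, VesselID, Weight}, the whole schema; {Destination, ShipmentID} is a candidate key.
Closure of {ShipmentID, VesselID} is {CarrierID, ContainerID, Destination, ETA, Origin, ShipmentID, VesselID, Weight}, the whole schema; {ShipmentID, VesselID} is a candidate key.
No proper subset of any of these is a key, and no other minimal superkey exists.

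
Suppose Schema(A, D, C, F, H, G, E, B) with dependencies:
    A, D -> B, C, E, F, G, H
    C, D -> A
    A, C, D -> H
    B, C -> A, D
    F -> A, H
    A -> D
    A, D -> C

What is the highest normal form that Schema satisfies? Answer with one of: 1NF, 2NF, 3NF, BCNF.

BCNF

Candidate keys: {A}, {B, C}, {C, D}, {F}. Prime attributes: {A, B, C, D, F}.
Each dependency's left side is a superkey — BCNF holds.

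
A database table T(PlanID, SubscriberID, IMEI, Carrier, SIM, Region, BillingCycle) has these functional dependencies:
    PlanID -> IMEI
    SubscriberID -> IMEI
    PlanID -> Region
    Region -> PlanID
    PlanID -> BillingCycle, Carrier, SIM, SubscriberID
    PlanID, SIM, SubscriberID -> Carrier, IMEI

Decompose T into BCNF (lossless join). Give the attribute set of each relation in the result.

{BillingCycle, Carrier, PlanID, Region, SIM, SubscriberID}; {IMEI, SubscriberID}

Candidate keys of the original relation: {PlanID}, {Region}.
In {BillingCycle, Carrier, IMEI, PlanID, Region, SIM, SubscriberID}, {SubscriberID} is not a superkey ({SubscriberID}⁺ restricted to this set is {IMEI, SubscriberID}), so split on SubscriberID -> IMEI into {IMEI, SubscriberID} and {BillingCycle, Carrier, PlanID, Region, SIM, SubscriberID}.
{IMEI, SubscriberID} has no BCNF violation.
{BillingCycle, Carrier, PlanID, Region, SIM, SubscriberID} has no BCNF violation.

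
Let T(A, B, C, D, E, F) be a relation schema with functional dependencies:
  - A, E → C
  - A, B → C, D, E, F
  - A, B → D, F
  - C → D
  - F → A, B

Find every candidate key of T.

Closure of {F} is {A, B, C, D, E, F}, the whole schema; {F} is a candidate key.
Closure of {A, B} is {A, B, C, D, E, F}, the whole schema; {A, B} is a candidate key.
These are minimal and exhaustive — every other superkey contains one of them.

{A, B}, {F}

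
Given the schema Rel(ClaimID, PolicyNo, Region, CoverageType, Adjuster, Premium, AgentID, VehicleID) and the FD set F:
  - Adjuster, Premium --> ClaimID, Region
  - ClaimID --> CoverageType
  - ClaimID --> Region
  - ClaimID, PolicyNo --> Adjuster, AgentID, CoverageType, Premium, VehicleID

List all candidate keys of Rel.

{Adjuster, PolicyNo, Premium}, {ClaimID, PolicyNo}

No FD produces {PolicyNo}, so it must be in every candidate key.
{ClaimID, PolicyNo} is a candidate key since {ClaimID, PolicyNo}⁺ = {Adjuster, AgentID, ClaimID, CoverageType, PolicyNo, Premium, Region, VehicleID} covers every attribute.
{Adjuster, PolicyNo, Premium} is a candidate key since {Adjuster, PolicyNo, Premium}⁺ = {Adjuster, AgentID, ClaimID, CoverageType, PolicyNo, Premium, Region, VehicleID} covers every attribute.
These are minimal and exhaustive — every other superkey contains one of them.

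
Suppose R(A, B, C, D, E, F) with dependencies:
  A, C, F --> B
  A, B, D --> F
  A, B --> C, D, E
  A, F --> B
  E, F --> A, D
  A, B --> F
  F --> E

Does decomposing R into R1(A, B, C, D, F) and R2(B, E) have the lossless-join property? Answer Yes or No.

No

Common attributes: {B}; their closure is {B}.
The closure covers neither R1 nor R2 entirely; the join is not lossless.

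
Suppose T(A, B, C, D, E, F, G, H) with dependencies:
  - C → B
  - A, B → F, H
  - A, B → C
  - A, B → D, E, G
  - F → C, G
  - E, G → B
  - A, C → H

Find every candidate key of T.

No FD produces {A}, so it must be in every candidate key.
{A, B}⁺ = {A, B, C, D, E, F, G, H} — all of the relation — so {A, B} is a candidate key.
{A, C}⁺ = {A, B, C, D, E, F, G, H} — all of the relation — so {A, C} is a candidate key.
{A, F}⁺ = {A, B, C, D, E, F, G, H} — all of the relation — so {A, F} is a candidate key.
{A, E, G}⁺ = {A, B, C, D, E, F, G, H} — all of the relation — so {A, E, G} is a candidate key.
No proper subset of any of these is a key, and no other minimal superkey exists.

{A, B}, {A, C}, {A, E, G}, {A, F}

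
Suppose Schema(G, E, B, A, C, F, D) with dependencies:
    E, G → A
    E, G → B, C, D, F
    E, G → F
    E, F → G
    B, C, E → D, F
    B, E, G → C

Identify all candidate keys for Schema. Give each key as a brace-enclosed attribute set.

No FD produces {E}, so it must be in every candidate key.
{E, F} is a candidate key since {E, F}⁺ = {A, B, C, D, E, F, G} covers every attribute.
{E, G} is a candidate key since {E, G}⁺ = {A, B, C, D, E, F, G} covers every attribute.
{B, C, E} is a candidate key since {B, C, E}⁺ = {A, B, C, D, E, F, G} covers every attribute.
Any other superkey properly contains one of these, so there are no further candidate keys.

{B, C, E}, {E, F}, {E, G}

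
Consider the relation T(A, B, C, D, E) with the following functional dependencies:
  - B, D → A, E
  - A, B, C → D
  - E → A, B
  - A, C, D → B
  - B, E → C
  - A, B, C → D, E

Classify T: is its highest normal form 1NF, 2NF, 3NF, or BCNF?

Candidate keys: {A, B, C}, {A, C, D}, {B, D}, {E}. Prime attributes: {A, B, C, D, E}.
Every FD has a superkey on the left, so the relation is in BCNF.

BCNF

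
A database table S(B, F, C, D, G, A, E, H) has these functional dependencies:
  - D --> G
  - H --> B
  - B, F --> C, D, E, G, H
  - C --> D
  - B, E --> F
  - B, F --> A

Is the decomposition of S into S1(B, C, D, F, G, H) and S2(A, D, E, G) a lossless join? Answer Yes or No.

The shared attributes are {D, G} and {D, G}⁺ = {D, G}.
The closure covers neither S1 nor S2 entirely; the join is not lossless.

No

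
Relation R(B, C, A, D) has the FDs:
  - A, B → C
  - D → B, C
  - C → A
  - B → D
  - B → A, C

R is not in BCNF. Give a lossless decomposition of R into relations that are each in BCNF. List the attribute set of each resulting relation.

{A, C}; {B, C, D}

Candidate keys of the original relation: {B}, {D}.
Within {A, B, C, D}: {C}⁺ ∩ {A, B, C, D} = {A, C}, not the whole set, so C → A violates BCNF; decompose into {A, C} and {B, C, D}.
{A, C} has no BCNF violation.
{B, C, D} has no BCNF violation.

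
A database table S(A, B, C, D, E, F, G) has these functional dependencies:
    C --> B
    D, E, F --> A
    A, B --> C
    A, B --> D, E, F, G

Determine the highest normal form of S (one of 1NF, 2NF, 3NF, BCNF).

Candidate keys: {A, B}, {A, C}, {B, D, E, F}, {C, D, E, F}. Prime attributes: {A, B, C, D, E, F}.
C --> B breaks BCNF: {C}⁺ = {B, C}, so {C} is not a superkey.
Since {B} ⊆ prime attributes and every other non-superkey FD also has a prime right side, the schema is in 3NF.

3NF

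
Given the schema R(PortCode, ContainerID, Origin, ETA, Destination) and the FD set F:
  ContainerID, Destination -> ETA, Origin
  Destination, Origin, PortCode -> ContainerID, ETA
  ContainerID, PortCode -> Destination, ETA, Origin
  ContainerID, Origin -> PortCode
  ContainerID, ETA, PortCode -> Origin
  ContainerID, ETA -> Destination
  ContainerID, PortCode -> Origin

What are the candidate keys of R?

Closure of {ContainerID, Destination} is {ContainerID, Destination, ETA, Origin, PortCode}, the whole schema; {ContainerID, Destination} is a candidate key.
Closure of {ContainerID, ETA} is {ContainerID, Destination, ETA, Origin, PortCode}, the whole schema; {ContainerID, ETA} is a candidate key.
Closure of {ContainerID, Origin} is {ContainerID, Destination, ETA, Origin, PortCode}, the whole schema; {ContainerID, Origin} is a candidate key.
Closure of {ContainerID, PortCode} is {ContainerID, Destination, ETA, Origin, PortCode}, the whole schema; {ContainerID, PortCode} is a candidate key.
Closure of {Destination, Origin, PortCode} is {ContainerID, Destination, ETA, Origin, PortCode}, the whole schema; {Destination, Origin, PortCode} is a candidate key.
Any other superkey properly contains one of these, so there are no further candidate keys.

{ContainerID, Destination}, {ContainerID, ETA}, {ContainerID, Origin}, {ContainerID, PortCode}, {Destination, Origin, PortCode}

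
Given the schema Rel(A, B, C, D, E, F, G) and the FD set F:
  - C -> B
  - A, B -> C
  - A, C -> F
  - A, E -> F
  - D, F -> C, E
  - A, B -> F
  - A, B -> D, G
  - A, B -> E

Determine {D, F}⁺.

Start with {D, F}.
D, F -> C, E applies; add {C, E} → now {C, D, E, F}.
C -> B applies; add {B} → now {B, C, D, E, F}.
No further FD applies.

{B, C, D, E, F}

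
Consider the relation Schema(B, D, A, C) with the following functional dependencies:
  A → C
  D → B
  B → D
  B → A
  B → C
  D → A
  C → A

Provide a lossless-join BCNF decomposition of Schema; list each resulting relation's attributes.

Candidate keys of the original relation: {B}, {D}.
In {A, B, C, D}, {A} is not a superkey ({A}⁺ restricted to this set is {A, C}), so split on A → C into {A, C} and {A, B, D}.
{A, C} is in BCNF.
{A, B, D} is in BCNF.

{A, B, D}; {A, C}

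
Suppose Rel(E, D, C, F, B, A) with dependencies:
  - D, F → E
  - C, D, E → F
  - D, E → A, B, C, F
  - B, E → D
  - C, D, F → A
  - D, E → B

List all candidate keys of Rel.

{B, E}, {D, E}, {D, F}

{B, E}⁺ = {A, B, C, D, E, F} — all of the relation — so {B, E} is a candidate key.
{D, E}⁺ = {A, B, C, D, E, F} — all of the relation — so {D, E} is a candidate key.
{D, F}⁺ = {A, B, C, D, E, F} — all of the relation — so {D, F} is a candidate key.
No proper subset of any of these is a key, and no other minimal superkey exists.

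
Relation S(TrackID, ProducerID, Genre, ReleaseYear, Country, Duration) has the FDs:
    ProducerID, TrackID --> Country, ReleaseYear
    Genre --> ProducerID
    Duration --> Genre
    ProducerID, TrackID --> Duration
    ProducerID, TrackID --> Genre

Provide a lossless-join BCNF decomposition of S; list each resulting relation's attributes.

Candidate keys of the original relation: {Duration, TrackID}, {Genre, TrackID}, {ProducerID, TrackID}.
{Country, Duration, Genre, ProducerID, ReleaseYear, TrackID}: {Genre} determines {Genre, ProducerID} here but is not a superkey — split on Genre --> ProducerID, giving {Genre, ProducerID} and {Country, Duration, Genre, ReleaseYear, TrackID}.
{Genre, ProducerID}: every determinant is a superkey — BCNF.
{Country, Duration, Genre, ReleaseYear, TrackID}: {Duration} determines {Duration, Genre} here but is not a superkey — split on Duration --> Genre, giving {Duration, Genre} and {Country, Duration, ReleaseYear, TrackID}.
{Duration, Genre}: every determinant is a superkey — BCNF.
{Country, Duration, ReleaseYear, TrackID}: every determinant is a superkey — BCNF.

{Country, Duration, ReleaseYear, TrackID}; {Duration, Genre}; {Genre, ProducerID}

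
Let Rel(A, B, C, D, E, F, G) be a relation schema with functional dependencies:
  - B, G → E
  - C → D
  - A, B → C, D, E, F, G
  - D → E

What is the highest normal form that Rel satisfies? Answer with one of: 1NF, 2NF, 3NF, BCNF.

2NF

Candidate key: {A, B}. Prime attributes: {A, B}.
B, G → E: {B, G}⁺ = {B, E, G}, which is not all of the attributes, so the left side is not a superkey — BCNF is violated.
B, G → E determines the non-prime attribute {E} from a non-superkey — 3NF is violated.
No non-prime attribute depends on a proper subset of any candidate key, so 2NF holds.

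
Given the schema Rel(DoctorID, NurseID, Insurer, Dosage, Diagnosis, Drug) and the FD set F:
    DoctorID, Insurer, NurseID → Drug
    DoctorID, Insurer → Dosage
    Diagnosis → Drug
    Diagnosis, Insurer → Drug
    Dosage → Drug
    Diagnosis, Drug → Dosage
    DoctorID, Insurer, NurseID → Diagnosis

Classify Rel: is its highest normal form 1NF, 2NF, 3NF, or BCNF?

Candidate key: {DoctorID, Insurer, NurseID}. Prime attributes: {DoctorID, Insurer, NurseID}.
DoctorID, Insurer → Dosage breaks BCNF: {DoctorID, Insurer}⁺ = {DoctorID, Dosage, Drug, Insurer}, so {DoctorID, Insurer} is not a superkey.
Because {Dosage} is non-prime and the left side of DoctorID, Insurer → Dosage is not a superkey, the relation is not in 3NF.
{DoctorID, Insurer} is a proper subset of the key {DoctorID, Insurer, NurseID}, and {DoctorID, Insurer}⁺ contains the non-prime attributes {Dosage, Drug} — a partial dependency, so 2NF is violated.

1NF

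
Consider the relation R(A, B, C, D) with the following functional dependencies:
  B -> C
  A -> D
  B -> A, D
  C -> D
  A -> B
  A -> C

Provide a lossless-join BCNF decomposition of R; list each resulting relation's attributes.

{A, B, C}; {C, D}

Candidate keys of the original relation: {A}, {B}.
Within {A, B, C, D}: {C}⁺ ∩ {A, B, C, D} = {C, D}, not the whole set, so C -> D violates BCNF; decompose into {C, D} and {A, B, C}.
{C, D} has no BCNF violation.
{A, B, C} has no BCNF violation.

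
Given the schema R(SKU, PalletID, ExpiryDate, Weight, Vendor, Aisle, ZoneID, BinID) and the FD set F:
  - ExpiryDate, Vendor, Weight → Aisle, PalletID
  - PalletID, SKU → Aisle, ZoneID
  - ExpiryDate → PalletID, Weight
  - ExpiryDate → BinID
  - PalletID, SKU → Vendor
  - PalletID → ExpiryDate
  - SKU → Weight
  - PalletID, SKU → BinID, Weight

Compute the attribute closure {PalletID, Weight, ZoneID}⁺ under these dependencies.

{BinID, ExpiryDate, PalletID, Weight, ZoneID}

Start with {PalletID, Weight, ZoneID}.
PalletID → ExpiryDate applies; add {ExpiryDate} → now {ExpiryDate, PalletID, Weight, ZoneID}.
ExpiryDate → BinID applies; add {BinID} → now {BinID, ExpiryDate, PalletID, Weight, ZoneID}.
No further FD applies.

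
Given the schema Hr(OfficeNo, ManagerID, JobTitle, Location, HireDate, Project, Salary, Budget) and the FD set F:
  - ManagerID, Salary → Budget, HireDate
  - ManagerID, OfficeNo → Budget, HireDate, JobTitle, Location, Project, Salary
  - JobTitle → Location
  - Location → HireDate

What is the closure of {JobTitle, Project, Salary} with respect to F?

Start with {JobTitle, Project, Salary}.
JobTitle → Location applies; add {Location} → now {JobTitle, Location, Project, Salary}.
Location → HireDate applies; add {HireDate} → now {HireDate, JobTitle, Location, Project, Salary}.
No further FD applies.

{HireDate, JobTitle, Location, Project, Salary}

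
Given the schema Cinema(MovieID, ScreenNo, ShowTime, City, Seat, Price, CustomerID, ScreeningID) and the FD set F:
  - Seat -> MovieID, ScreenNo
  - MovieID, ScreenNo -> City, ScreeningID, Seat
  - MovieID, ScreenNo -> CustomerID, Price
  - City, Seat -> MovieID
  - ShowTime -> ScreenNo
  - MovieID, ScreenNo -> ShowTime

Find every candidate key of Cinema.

{MovieID, ScreenNo}, {MovieID, ShowTime}, {Seat}

{Seat}⁺ = {City, CustomerID, MovieID, Price, ScreenNo, ScreeningID, Seat, ShowTime}, which is every attribute, so {Seat} is a candidate key.
{MovieID, ScreenNo}⁺ = {City, CustomerID, MovieID, Price, ScreenNo, ScreeningID, Seat, ShowTime}, which is every attribute, so {MovieID, ScreenNo} is a candidate key.
{MovieID, ShowTime}⁺ = {City, CustomerID, MovieID, Price, ScreenNo, ScreeningID, Seat, ShowTime}, which is every attribute, so {MovieID, ShowTime} is a candidate key.
No proper subset of any of these is a key, and no other minimal superkey exists.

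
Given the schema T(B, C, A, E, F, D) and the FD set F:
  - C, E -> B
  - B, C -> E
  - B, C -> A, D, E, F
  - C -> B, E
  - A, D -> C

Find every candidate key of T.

{C}⁺ = {A, B, C, D, E, F}, which is every attribute, so {C} is a candidate key.
{A, D}⁺ = {A, B, C, D, E, F}, which is every attribute, so {A, D} is a candidate key.
These are minimal and exhaustive — every other superkey contains one of them.

{A, D}, {C}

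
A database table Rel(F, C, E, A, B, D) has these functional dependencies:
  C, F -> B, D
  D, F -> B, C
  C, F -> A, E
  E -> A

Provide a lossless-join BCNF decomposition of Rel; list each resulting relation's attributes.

Candidate keys of the original relation: {C, F}, {D, F}.
In {A, B, C, D, E, F}, {E} is not a superkey ({E}⁺ restricted to this set is {A, E}), so split on E -> A into {A, E} and {B, C, D, E, F}.
{A, E}: every determinant is a superkey — BCNF.
{B, C, D, E, F}: every determinant is a superkey — BCNF.

{A, E}; {B, C, D, E, F}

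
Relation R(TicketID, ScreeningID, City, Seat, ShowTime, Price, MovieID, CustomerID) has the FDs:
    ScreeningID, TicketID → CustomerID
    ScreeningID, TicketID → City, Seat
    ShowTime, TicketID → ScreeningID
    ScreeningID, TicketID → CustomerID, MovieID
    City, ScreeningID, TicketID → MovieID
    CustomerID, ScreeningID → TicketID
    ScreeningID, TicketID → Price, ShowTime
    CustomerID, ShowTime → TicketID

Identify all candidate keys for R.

{CustomerID, ScreeningID}, {CustomerID, ShowTime}, {ScreeningID, TicketID}, {ShowTime, TicketID}

{CustomerID, ScreeningID} is a candidate key since {CustomerID, ScreeningID}⁺ = {City, CustomerID, MovieID, Price, ScreeningID, Seat, ShowTime, TicketID} covers every attribute.
{CustomerID, ShowTime} is a candidate key since {CustomerID, ShowTime}⁺ = {City, CustomerID, MovieID, Price, ScreeningID, Seat, ShowTime, TicketID} covers every attribute.
{ScreeningID, TicketID} is a candidate key since {ScreeningID, TicketID}⁺ = {City, CustomerID, MovieID, Price, ScreeningID, Seat, ShowTime, TicketID} covers every attribute.
{ShowTime, TicketID} is a candidate key since {ShowTime, TicketID}⁺ = {City, CustomerID, MovieID, Price, ScreeningID, Seat, ShowTime, TicketID} covers every attribute.
Any other superkey properly contains one of these, so there are no further candidate keys.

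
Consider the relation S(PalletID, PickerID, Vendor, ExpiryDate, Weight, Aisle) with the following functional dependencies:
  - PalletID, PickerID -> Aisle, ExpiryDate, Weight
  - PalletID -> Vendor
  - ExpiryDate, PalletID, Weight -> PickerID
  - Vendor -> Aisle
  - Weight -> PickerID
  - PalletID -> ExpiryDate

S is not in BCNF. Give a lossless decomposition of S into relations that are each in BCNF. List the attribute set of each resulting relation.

Candidate keys of the original relation: {PalletID, PickerID}, {PalletID, Weight}.
Within {Aisle, ExpiryDate, PalletID, PickerID, Vendor, Weight}: {PalletID}⁺ ∩ {Aisle, ExpiryDate, PalletID, PickerID, Vendor, Weight} = {Aisle, ExpiryDate, PalletID, Vendor}, not the whole set, so PalletID -> Aisle, ExpiryDate, Vendor violates BCNF; decompose into {Aisle, ExpiryDate, PalletID, Vendor} and {PalletID, PickerID, Weight}.
Within {Aisle, ExpiryDate, PalletID, Vendor}: {Vendor}⁺ ∩ {Aisle, ExpiryDate, PalletID, Vendor} = {Aisle, Vendor}, not the whole set, so Vendor -> Aisle violates BCNF; decompose into {Aisle, Vendor} and {ExpiryDate, PalletID, Vendor}.
{Aisle, Vendor}: every determinant is a superkey — BCNF.
{ExpiryDate, PalletID, Vendor}: every determinant is a superkey — BCNF.
Within {PalletID, PickerID, Weight}: {Weight}⁺ ∩ {PalletID, PickerID, Weight} = {PickerID, Weight}, not the whole set, so Weight -> PickerID violates BCNF; decompose into {PickerID, Weight} and {PalletID, Weight}.
{PickerID, Weight}: every determinant is a superkey — BCNF.
{PalletID, Weight}: every determinant is a superkey — BCNF.

{Aisle, Vendor}; {ExpiryDate, PalletID, Vendor}; {PalletID, Weight}; {PickerID, Weight}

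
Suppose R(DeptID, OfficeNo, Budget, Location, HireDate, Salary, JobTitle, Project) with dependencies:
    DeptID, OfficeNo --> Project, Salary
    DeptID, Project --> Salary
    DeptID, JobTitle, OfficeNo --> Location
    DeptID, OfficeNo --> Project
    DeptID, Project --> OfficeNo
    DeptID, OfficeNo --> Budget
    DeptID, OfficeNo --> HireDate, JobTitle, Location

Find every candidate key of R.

{DeptID, OfficeNo}, {DeptID, Project}

No FD produces {DeptID}, so it must be in every candidate key.
{DeptID, OfficeNo} is a candidate key since {DeptID, OfficeNo}⁺ = {Budget, DeptID, HireDate, JobTitle, Location, OfficeNo, Project, Salary} covers every attribute.
{DeptID, Project} is a candidate key since {DeptID, Project}⁺ = {Budget, DeptID, HireDate, JobTitle, Location, OfficeNo, Project, Salary} covers every attribute.
These are minimal and exhaustive — every other superkey contains one of them.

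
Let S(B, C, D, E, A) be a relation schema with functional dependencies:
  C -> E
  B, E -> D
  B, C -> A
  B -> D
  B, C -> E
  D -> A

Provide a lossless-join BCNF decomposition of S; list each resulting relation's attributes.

Candidate key of the original relation: {B, C}.
Within {A, B, C, D, E}: {C}⁺ ∩ {A, B, C, D, E} = {C, E}, not the whole set, so C -> E violates BCNF; decompose into {C, E} and {A, B, C, D}.
{C, E} has no BCNF violation.
Within {A, B, C, D}: {B}⁺ ∩ {A, B, C, D} = {A, B, D}, not the whole set, so B -> A, D violates BCNF; decompose into {A, B, D} and {B, C}.
Within {A, B, D}: {D}⁺ ∩ {A, B, D} = {A, D}, not the whole set, so D -> A violates BCNF; decompose into {A, D} and {B, D}.
{A, D} has no BCNF violation.
{B, D} has no BCNF violation.
{B, C} has no BCNF violation.

{A, D}; {B, C}; {B, D}; {C, E}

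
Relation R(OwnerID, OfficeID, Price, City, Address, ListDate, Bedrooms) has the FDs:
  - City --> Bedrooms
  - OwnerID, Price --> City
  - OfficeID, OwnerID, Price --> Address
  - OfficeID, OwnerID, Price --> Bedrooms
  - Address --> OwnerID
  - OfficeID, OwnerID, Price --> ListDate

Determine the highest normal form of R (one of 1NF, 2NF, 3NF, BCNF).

1NF

Candidate keys: {Address, OfficeID, Price}, {OfficeID, OwnerID, Price}. Prime attributes: {Address, OfficeID, OwnerID, Price}.
City --> Bedrooms breaks BCNF: {City}⁺ = {Bedrooms, City}, so {City} is not a superkey.
City --> Bedrooms has non-prime {Bedrooms} on the right and a non-superkey on the left, so 3NF fails.
{Address, Price} is a proper subset of the key {Address, OfficeID, Price}, and {Address, Price}⁺ contains the non-prime attributes {Bedrooms, City} — a partial dependency, so 2NF is violated.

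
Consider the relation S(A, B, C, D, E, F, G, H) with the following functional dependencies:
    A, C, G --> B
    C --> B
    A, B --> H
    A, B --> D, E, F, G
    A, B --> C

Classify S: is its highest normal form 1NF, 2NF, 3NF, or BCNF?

3NF

Candidate keys: {A, B}, {A, C}. Prime attributes: {A, B, C}.
C --> B breaks BCNF: {C}⁺ = {B, C}, so {C} is not a superkey.
But every attribute on its right side ({B}) is prime, and the same holds for every other non-superkey FD, so 3NF still holds.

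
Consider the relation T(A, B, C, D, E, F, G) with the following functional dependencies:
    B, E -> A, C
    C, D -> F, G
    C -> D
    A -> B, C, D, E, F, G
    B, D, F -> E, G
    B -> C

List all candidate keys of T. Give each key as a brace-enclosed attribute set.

{A}, {B}

{A}⁺ = {A, B, C, D, E, F, G} — all of the relation — so {A} is a candidate key.
{B}⁺ = {A, B, C, D, E, F, G} — all of the relation — so {B} is a candidate key.
No proper subset of any of these is a key, and no other minimal superkey exists.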